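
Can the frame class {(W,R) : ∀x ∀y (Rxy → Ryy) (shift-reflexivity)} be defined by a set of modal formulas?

Yes: it is shift-reflexivity, defined by the T□ schema □(□p → p).
Suppose □(□p→p) is valid. Take Rxy and set V(p)={w : Ryw}. Then at y, □p holds; since □(□p→p) at x, □p→p at y, so p at y, i.e. Ryy.

Definable; □(□p → p) defines it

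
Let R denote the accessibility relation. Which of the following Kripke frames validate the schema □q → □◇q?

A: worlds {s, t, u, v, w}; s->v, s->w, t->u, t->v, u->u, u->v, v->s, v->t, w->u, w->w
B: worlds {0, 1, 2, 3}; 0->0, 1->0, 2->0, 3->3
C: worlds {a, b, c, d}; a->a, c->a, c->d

This is the axiom for a generalized confluence (Geach) condition; its first-order frame correspondent is ∀x ∀z (xRz → ∃w (xRw ∧ zRw)).
A: fails — sRv but no w* with sRw* and vRw*.
B: condition met.
C: fails — cRd but no w with cRw and dRw.

B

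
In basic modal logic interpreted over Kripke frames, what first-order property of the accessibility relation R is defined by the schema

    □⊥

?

emptiness of R

□⊥ is valid iff no world has any successor (otherwise □⊥ fails at any world with one).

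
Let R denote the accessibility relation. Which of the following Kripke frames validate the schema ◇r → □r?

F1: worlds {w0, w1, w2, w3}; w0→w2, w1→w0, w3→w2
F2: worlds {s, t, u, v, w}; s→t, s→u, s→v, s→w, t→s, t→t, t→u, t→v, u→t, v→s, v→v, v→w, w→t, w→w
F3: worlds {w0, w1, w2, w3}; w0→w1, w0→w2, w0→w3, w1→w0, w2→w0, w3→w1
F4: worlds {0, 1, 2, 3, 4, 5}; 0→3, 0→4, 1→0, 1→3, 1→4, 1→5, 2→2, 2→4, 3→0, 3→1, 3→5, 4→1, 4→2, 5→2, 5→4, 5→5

Frame correspondent (Sahlqvist): ∀x ∀y ∀z (Rxy ∧ Rxz → y = z) — i.e. partial functionality.
F1: ✓.
F2: fails — s sees both t and u.
F3: fails — w0 sees both w1 and w2.
F4: fails — 0 sees both 3 and 4.
Valid on: F1.

F1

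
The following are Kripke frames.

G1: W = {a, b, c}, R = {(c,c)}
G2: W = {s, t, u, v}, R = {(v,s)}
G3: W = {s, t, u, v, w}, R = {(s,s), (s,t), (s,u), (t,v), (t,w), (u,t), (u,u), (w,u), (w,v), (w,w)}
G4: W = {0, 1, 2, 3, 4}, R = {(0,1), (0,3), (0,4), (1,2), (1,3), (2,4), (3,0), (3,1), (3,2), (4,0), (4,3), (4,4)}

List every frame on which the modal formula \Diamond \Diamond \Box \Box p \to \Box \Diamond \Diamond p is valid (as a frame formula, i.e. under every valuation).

G1, G2, G4

Frame correspondent (Sahlqvist): \forall x \forall y \forall z ((x R^2 y \wedge xRz) \to \exists w (y R^2 w \wedge z R^2 w)) — i.e. a generalized confluence (Geach) condition.
G1: condition met.
G2: condition met.
G3: fails — sR²v, sRs but no w* with vR²w* and sR²w*.
G4: condition met.
Valid on: G1, G2, G4.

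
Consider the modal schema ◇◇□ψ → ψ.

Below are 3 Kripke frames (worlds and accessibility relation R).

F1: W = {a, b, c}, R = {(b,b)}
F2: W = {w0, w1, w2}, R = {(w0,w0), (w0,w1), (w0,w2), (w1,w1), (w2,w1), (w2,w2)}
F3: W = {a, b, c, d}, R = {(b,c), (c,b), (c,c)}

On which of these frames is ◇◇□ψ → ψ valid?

F1

Frame correspondent (Sahlqvist): ∀x ∀y (xR²y → ∃w (yRw ∧ x = w)) — i.e. a generalized confluence (Geach) condition.
F1: ✓.
F2: fails — w0R²w1 but no w with w1Rw and w0=w.
F3: fails — bR²b but no w with bRw and b=w.
Valid on: F1.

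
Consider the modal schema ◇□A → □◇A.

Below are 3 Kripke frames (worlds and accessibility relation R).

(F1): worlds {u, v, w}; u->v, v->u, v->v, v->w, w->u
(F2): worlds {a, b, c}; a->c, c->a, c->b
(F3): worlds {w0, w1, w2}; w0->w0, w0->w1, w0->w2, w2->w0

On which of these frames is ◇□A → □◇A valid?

This is the axiom for convergence; its first-order frame correspondent is ∀x ∀y ∀z (Rxy ∧ Rxz → ∃w (Ryw ∧ Rzw)).
(F1): fails — Rvw and Rvu but w and u have no common successor.
(F2): fails — Rca and Rcb but a and b have no common successor.
(F3): fails — Rw0w1 and Rw0w1 but w1 and w1 have no common successor.

none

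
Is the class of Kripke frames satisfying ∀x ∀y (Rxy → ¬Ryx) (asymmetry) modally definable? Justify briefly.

No — not modally definable

Any modally definable frame class is closed under surjective bounded morphisms.
The 5-cycle (worlds a,b,c,d,e with a→b→c→d→e→a) is asymmetric. Mapping every world to a single reflexive point • is a surjective bounded morphism, and the reflexive point is not asymmetric (R•• but asymmetry requires ¬R••).
So no modal formula (or set of formulas) defines exactly the asymmetric frames.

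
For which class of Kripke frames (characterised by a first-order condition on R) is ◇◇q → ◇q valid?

This is frame-equivalent to □q → □□q (substitute ¬q for q and contrapose).
Suppose □q→□□q is valid. Take Rxy, Ryz and set V(q)={w : Rxw}. Then □q at x, so □□q at x, so □q at y, so q at z, i.e. Rxz.

transitivity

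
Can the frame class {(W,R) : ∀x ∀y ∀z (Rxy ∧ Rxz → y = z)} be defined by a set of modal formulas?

Definable; ◇p → □p defines it

This is a Sahlqvist condition; the CD axiom ◇p → □p defines it.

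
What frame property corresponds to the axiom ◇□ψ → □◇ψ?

convergence: ∀x ∀y ∀z (Rxy ∧ Rxz → ∃w (Ryw ∧ Rzw))

This is the .2 axiom.
Its frame correspondent is convergence — ∀x ∀y ∀z (Rxy ∧ Rxz → ∃w (Ryw ∧ Rzw)).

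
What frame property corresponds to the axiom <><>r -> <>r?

This is frame-equivalent to □r → □□r (substitute ¬r for r and contrapose).
Suppose □r→□□r is valid. Take Rxy, Ryz and set V(r)={w : Rxw}. Then □r at x, so □□r at x, so □r at y, so r at z, i.e. Rxz.

transitivity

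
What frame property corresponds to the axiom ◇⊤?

seriality

◇⊤ holds at w iff w has a successor, so frame-validity of ◇⊤ is exactly seriality. Equivalently via □r → ◇r:
Suppose □r→◇r is valid. At any x set V(r)=W. Then □r at x, so ◇r at x, so x has a successor.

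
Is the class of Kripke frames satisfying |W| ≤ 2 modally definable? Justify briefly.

Modal frame validity is preserved under disjoint unions.
Any modal formula valid on each of 3 disjoint one-world frames is valid on their disjoint union (validity is preserved under disjoint unions). Each one-world frame has |W|=1≤2, but the union has |W|=3.
Hence having at most 2 worlds is not modally definable.

No — not modally definable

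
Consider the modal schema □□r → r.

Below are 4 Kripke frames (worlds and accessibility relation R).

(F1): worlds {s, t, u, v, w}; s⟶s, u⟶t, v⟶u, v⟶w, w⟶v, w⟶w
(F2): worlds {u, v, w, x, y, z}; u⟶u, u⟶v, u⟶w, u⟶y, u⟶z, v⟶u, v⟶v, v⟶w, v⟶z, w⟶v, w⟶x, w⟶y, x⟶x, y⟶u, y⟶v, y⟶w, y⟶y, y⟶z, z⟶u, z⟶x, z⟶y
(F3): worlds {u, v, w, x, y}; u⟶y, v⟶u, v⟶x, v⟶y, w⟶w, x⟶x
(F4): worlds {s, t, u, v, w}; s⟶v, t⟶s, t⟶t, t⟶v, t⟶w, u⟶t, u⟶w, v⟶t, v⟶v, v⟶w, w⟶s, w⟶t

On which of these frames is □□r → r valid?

(F2)

Frame correspondent (Sahlqvist): ∀x ∃w (xR²w ∧ x = w) — i.e. a generalized confluence (Geach) condition.
(F1): fails — at t but no w* with tR²w* and t=w*.
(F2): ✓.
(F3): fails — at u but no t with uR²t and u=t.
(F4): fails — at s but no w* with sR²w* and s=w*.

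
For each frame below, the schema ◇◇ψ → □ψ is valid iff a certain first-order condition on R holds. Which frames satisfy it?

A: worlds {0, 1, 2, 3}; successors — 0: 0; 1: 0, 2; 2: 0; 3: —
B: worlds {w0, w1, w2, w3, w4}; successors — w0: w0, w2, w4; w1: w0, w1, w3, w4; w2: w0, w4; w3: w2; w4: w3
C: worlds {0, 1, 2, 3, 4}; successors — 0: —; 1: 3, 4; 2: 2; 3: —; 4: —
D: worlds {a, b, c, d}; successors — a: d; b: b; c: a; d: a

This is the axiom for a generalized confluence (Geach) condition; its first-order frame correspondent is ∀x ∀y ∀z ((xR²y ∧ xRz) → ∃w (y = w ∧ z = w)).
A: fails — 1R²0, 1R2 but 0 ≠ 2.
B: fails — w0R²w0, w0Rw2 but w0 ≠ w2.
C: ✓.
D: fails — aR²a, aRd but a ≠ d.
Valid on: C.

C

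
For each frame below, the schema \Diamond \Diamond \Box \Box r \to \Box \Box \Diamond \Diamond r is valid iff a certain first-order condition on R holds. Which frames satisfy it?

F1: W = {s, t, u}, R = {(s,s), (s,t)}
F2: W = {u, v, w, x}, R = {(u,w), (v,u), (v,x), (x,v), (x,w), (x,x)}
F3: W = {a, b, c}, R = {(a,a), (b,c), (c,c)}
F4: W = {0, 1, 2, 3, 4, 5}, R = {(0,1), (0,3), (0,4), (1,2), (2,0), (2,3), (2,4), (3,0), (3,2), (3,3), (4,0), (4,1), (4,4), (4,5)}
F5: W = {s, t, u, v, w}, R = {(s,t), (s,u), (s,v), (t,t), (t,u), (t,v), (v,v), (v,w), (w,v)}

F3

Frame correspondent (Sahlqvist): \forall x \forall y \forall z ((x R^2 y \wedge x R^2 z) \to \exists w (y R^2 w \wedge z R^2 w)) — i.e. a generalized confluence (Geach) condition.
F1: fails — sR²s, sR²t but no w with sR²w and tR²w.
F2: fails — vR²v, vR²w but no t with vR²t and wR²t.
F3: condition met.
F4: fails — 0R²0, 0R²5 but no w with 0R²w and 5R²w.
F5: fails — sR²t, sR²u but no w* with tR²w* and uR²w*.
Valid on: F3.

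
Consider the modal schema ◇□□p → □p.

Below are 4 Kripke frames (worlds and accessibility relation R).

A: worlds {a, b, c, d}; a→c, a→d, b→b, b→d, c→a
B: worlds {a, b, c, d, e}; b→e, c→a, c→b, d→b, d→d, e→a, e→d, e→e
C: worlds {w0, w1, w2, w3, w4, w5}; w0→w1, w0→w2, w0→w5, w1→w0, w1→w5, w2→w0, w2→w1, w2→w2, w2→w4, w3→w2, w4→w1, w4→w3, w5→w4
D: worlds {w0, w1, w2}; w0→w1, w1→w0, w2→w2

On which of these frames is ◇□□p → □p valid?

The schema corresponds to a generalized confluence (Geach) condition: ∀x ∀y ∀z ((xRy ∧ xRz) → ∃w (yR²w ∧ z = w)).
A: fails — aRd, aRc but no w with dR²w and c=w.
B: fails — cRa, cRa but no w with aR²w and a=w.
C: fails — w0Rw5, w0Rw2 but no w with w5R²w and w2=w.
D: holds.

D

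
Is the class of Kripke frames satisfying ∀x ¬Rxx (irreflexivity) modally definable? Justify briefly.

If a class were modally definable it would be closed under surjective bounded morphisms (Goldblatt–Thomason).
The 5-cycle (worlds a,b,c,d,e with a→b→c→d→e→a) is irreflexive, and the map sending every world to a single reflexive point • is a surjective bounded morphism (forth: every edge maps to (•,•); back: every world has a successor). So any modal formula valid on the 5-cycle is also valid on the reflexive point, which is not irreflexive.
Hence irreflexivity is not modally definable.

Not definable by any modal formula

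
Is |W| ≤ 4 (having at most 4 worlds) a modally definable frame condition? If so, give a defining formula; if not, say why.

No — not modally definable

Modal frame validity is preserved under disjoint unions.
Any modal formula valid on each of 5 disjoint one-world frames is valid on their disjoint union (validity is preserved under disjoint unions). Each one-world frame has |W|=1≤4, but the union has |W|=5.
So no modal formula (or set of formulas) defines exactly the |W|≤4 frames.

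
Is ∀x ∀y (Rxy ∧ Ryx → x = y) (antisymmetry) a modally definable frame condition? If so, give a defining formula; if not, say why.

No

Modal frame validity is preserved under surjective bounded morphisms.
The 4-cycle (worlds s,t,u,v with s→t→u→v→s) is antisymmetric. Sending even-indexed worlds to • and odd-indexed worlds to ∘ is a surjective bounded morphism onto the two-world frame with •↔∘, which is not antisymmetric.
So the class is not modally definable.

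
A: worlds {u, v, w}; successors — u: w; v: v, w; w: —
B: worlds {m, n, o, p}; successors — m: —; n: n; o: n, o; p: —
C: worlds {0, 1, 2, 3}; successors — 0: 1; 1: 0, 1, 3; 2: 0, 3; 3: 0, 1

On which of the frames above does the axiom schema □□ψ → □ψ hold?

B

The schema corresponds to density: ∀x ∀y (Rxy → ∃z (Rxz ∧ Rzy)).
A: fails — Ruw but no z with Ruz and Rzw.
B: holds.
C: fails — R23 but no z with R2z and Rz3.
Valid on: B.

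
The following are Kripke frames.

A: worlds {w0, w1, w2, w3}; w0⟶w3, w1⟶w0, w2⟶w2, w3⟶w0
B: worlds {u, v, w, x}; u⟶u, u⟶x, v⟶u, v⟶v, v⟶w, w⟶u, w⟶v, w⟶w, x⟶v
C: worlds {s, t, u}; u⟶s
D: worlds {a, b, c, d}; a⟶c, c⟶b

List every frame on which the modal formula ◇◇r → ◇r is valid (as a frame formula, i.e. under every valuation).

Frame correspondent (Sahlqvist): ∀x ∀y ∀z (Rxy ∧ Ryz → Rxz) — i.e. transitivity.
A: fails — Rw3w0 and Rw0w3 but not Rw3w3.
B: fails — Rwu and Rux but not Rwx.
C: holds.
D: fails — Rac and Rcb but not Rab.

C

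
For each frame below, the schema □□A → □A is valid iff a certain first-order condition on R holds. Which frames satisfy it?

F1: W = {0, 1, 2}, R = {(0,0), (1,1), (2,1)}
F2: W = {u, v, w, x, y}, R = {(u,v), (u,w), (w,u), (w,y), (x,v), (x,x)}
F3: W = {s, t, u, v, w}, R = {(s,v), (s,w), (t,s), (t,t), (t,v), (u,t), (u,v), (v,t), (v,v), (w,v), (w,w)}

F1, F3

The schema corresponds to density: ∀x ∀y (Rxy → ∃z (Rxz ∧ Rzy)).
F1: ✓.
F2: fails — Ruv but no z with Ruz and Rzv.
F3: ✓.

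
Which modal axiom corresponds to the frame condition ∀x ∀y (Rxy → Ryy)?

A defining formula is □(□ψ → ψ) (the T□ axiom).

□(□ψ → ψ)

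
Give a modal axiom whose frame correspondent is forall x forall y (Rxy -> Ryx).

p → □◇p

A defining formula is p → □◇p (the B axiom).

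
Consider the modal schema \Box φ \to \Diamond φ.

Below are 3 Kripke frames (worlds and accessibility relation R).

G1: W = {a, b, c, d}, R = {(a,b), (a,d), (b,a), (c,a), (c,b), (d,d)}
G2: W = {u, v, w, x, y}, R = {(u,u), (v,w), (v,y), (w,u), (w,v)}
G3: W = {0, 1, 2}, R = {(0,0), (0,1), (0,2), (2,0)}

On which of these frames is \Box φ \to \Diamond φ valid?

This is the axiom for seriality; its first-order frame correspondent is \forall x \exists y Rxy.
G1: ✓.
G2: fails — world x has no successor.
G3: fails — world 1 has no successor.

G1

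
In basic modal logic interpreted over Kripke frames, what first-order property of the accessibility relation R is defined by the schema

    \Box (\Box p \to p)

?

Suppose □(□p→p) is valid. Take Rxy and set V(p)={w : Ryw}. Then at y, □p holds; since □(□p→p) at x, □p→p at y, so p at y, i.e. Ryy.

shift-reflexivity: \forall x \forall y (Rxy \to Ryy)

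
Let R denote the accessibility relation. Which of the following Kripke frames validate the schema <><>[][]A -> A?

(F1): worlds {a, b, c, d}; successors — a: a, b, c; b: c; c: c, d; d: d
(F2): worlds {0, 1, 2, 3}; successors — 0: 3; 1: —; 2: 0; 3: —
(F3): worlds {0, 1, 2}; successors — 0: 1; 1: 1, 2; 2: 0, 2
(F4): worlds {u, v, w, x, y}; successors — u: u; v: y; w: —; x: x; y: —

(F3), (F4)

Frame correspondent (Sahlqvist): forall x forall y (x R^2 y -> exists w (y R^2 w & x = w)) — i.e. a generalized confluence (Geach) condition.
(F1): fails — aR²b but no w with bR²w and a=w.
(F2): fails — 2R²3 but no w with 3R²w and 2=w.
(F3): condition met.
(F4): condition met.
Valid on: (F3), (F4).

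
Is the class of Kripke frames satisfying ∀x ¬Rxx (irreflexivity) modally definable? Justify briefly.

Not modally definable

Any modally definable frame class is closed under surjective bounded morphisms.
The 3-cycle (worlds a,b,c with a→b→c→a) is irreflexive, and the map sending every world to a single reflexive point • is a surjective bounded morphism (forth: every edge maps to (•,•); back: every world has a successor). So any modal formula valid on the 3-cycle is also valid on the reflexive point, which is not irreflexive.
So no modal formula (or set of formulas) defines exactly the irreflexive frames.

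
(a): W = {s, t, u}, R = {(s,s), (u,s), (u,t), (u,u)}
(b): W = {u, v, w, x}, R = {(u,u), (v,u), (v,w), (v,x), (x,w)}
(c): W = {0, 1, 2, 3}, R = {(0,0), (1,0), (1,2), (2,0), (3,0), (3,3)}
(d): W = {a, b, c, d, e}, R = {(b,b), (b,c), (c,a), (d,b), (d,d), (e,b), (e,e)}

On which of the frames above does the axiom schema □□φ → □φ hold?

(a)

This is the axiom for density; its first-order frame correspondent is ∀x ∀y (Rxy → ∃z (Rxz ∧ Rzy)).
(a): satisfies the condition.
(b): fails — Rxw but no z with Rxz and Rzw.
(c): fails — R12 but no z with R1z and Rz2.
(d): fails — Rca but no z with Rcz and Rza.
Valid on: (a).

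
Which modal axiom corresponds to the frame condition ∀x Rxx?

The condition is reflexivity. The T schema □s → s defines it.

□s → s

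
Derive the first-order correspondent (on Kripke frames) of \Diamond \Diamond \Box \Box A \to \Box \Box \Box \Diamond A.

\forall x \forall y \forall z ((x R^2 y \wedge x R^3 z) \to \exists w (y R^2 w \wedge zRw))

This is a Sahlqvist (Geach-type) schema ◇^2□^2A → □^3◇^1A.
Minimal-valuation argument: fix x; take any y with xR^2y and any z with xR^3z. Set V(A) to the set of worlds R-reachable from y in exactly 2 steps. Then □^2A holds at y, so the antecedent holds at x; validity forces ◇^1A at z, giving a w with zR^1w and yR^2w.
First-order correspondent: \forall x \forall y \forall z ((x R^2 y \wedge x R^3 z) \to \exists w (y R^2 w \wedge zRw)).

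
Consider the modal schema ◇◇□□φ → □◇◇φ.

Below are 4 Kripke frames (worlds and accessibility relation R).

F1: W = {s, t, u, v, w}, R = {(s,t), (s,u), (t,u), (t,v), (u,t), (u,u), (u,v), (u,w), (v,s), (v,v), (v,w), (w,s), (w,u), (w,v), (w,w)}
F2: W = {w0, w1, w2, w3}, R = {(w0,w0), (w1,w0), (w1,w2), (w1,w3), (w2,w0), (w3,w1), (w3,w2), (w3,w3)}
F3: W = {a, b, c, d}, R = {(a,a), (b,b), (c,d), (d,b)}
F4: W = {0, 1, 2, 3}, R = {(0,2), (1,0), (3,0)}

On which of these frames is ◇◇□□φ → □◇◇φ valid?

F1, F2, F3

Frame correspondent (Sahlqvist): ∀x ∀y ∀z ((xR²y ∧ xRz) → ∃w (yR²w ∧ zR²w)) — i.e. a generalized confluence (Geach) condition.
F1: condition met.
F2: condition met.
F3: condition met.
F4: fails — 1R²2, 1R0 but no w with 2R²w and 0R²w.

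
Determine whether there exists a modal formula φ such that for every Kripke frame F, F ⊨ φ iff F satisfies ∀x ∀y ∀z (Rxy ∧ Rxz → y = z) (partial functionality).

Yes: it is partial functionality, defined by the CD schema ◇p → □p.
Suppose ◇p→□p is valid. Take Rxy, Rxz and set V(p)={y}. Then ◇p at x, so □p at x, so p at z, i.e. z=y.

Yes, by ◇p → □p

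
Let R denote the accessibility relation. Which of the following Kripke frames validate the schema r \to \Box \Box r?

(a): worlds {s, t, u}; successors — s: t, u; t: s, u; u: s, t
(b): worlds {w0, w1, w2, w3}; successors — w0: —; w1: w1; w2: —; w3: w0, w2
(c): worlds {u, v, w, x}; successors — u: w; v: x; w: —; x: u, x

Frame correspondent (Sahlqvist): \forall x \forall z (x R^2 z \to \exists w (x = w \wedge z = w)) — i.e. a generalized confluence (Geach) condition.
(a): fails — sR²t but s ≠ t.
(b): satisfies the condition.
(c): fails — vR²u but v ≠ u.
Valid on: (b).

(b)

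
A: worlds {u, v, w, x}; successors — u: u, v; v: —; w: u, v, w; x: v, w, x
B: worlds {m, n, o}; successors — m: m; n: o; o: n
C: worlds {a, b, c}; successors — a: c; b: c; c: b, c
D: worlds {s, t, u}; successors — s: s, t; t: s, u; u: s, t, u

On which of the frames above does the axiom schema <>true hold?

Frame correspondent (Sahlqvist): forall x exists y Rxy — i.e. seriality.
A: fails — world v has no successor.
B: ✓.
C: ✓.
D: ✓.

B, C, D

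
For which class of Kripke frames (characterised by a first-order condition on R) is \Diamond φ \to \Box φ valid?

partial functionality

Suppose ◇φ→□φ is valid. Take Rxy, Rxz and set V(φ)={y}. Then ◇φ at x, so □φ at x, so φ at z, i.e. z=y.
Conversely, any frame satisfying \forall x \forall y \forall z (Rxy \wedge Rxz \to y = z) validates the schema.
Frame condition: \forall x \forall y \forall z (Rxy \wedge Rxz \to y = z).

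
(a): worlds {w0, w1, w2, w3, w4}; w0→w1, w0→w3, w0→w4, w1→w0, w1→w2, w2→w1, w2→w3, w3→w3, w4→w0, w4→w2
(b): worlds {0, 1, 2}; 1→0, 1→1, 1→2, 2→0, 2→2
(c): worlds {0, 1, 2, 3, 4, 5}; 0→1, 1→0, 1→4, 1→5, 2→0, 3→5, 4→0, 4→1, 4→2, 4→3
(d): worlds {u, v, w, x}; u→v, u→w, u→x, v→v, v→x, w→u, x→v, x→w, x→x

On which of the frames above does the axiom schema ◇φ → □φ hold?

The schema corresponds to partial functionality: ∀x ∀y ∀z (Rxy ∧ Rxz → y = z).
(a): fails — w0 sees both w1 and w3.
(b): fails — 1 sees both 0 and 1.
(c): fails — 1 sees both 0 and 4.
(d): fails — u sees both v and w.
Valid on no frame.

none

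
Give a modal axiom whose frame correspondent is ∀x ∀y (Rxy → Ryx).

ψ → □◇ψ

The condition is symmetry. The B schema ψ → □◇ψ defines it.
Suppose ψ→□◇ψ is valid. Take Rxy and set V(ψ)={x}. Then ψ at x, so □◇ψ at x, so ◇ψ at y, so some z with Ryz has ψ; z=x, i.e. Ryx.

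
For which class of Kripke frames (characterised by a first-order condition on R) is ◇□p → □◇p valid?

Suppose ◇□p→□◇p is valid. Take Rxy, Rxz and set V(p)={w : Ryw}. Then □p at y so ◇□p at x, so □◇p at x, so ◇p at z, giving w with Rzw and Ryw.

Convergence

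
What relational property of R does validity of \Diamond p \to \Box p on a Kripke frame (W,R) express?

Suppose ◇p→□p is valid. Take Rxy, Rxz and set V(p)={y}. Then ◇p at x, so □p at x, so p at z, i.e. z=y.
Conversely, any frame satisfying \forall x \forall y \forall z (Rxy \wedge Rxz \to y = z) validates the schema.
Frame condition: \forall x \forall y \forall z (Rxy \wedge Rxz \to y = z).

partial functionality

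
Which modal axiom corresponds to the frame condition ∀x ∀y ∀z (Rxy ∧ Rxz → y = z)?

The condition is partial functionality. The CD schema ◇s → □s defines it.
Suppose ◇s→□s is valid. Take Rxy, Rxz and set V(s)={y}. Then ◇s at x, so □s at x, so s at z, i.e. z=y.

◇s → □s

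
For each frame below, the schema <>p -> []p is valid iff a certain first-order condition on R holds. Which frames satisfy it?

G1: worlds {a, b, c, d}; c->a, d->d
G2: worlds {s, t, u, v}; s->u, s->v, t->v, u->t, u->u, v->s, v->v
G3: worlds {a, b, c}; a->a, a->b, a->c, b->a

G1

The schema corresponds to partial functionality: forall x forall y forall z (Rxy & Rxz -> y = z).
G1: condition met.
G2: fails — s sees both u and v.
G3: fails — a sees both a and b.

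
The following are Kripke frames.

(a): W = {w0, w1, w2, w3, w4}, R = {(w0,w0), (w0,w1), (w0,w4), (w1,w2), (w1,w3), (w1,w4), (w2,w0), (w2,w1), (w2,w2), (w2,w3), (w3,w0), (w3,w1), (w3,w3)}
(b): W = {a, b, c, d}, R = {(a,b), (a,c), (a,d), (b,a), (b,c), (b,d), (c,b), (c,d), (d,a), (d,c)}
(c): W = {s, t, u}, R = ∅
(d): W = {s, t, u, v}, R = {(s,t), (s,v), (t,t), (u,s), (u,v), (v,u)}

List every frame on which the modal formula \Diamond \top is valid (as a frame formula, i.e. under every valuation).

This is the axiom for seriality; its first-order frame correspondent is \forall x \exists y Rxy.
(a): fails — world w4 has no successor.
(b): condition met.
(c): fails — world s has no successor.
(d): condition met.

(b), (d)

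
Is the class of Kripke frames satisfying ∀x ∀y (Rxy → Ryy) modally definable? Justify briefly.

Yes, by □(□r → r)

Yes: it is shift-reflexivity, defined by the T□ schema □(□r → r).
Suppose □(□r→r) is valid. Take Rxy and set V(r)={w : Ryw}. Then at y, □r holds; since □(□r→r) at x, □r→r at y, so r at y, i.e. Ryy.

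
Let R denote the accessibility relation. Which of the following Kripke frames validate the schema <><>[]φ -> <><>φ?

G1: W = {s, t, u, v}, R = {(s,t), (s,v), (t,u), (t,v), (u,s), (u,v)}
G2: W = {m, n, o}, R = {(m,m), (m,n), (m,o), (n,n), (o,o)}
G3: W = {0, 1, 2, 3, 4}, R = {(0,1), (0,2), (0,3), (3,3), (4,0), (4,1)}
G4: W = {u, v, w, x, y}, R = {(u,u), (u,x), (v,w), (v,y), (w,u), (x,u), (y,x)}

G2, G4

This is the axiom for a generalized confluence (Geach) condition; its first-order frame correspondent is forall x forall y (x R^2 y -> exists w (yRw & x R^2 w)).
G1: fails — sR²v but no w with vRw and sR²w.
G2: holds.
G3: fails — 4R²1 but no w with 1Rw and 4R²w.
G4: holds.
Valid on: G2, G4.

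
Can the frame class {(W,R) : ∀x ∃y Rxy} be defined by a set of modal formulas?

The condition is seriality. A defining modal formula is □p → ◇p.
Suppose □p→◇p is valid. At any x set V(p)=W. Then □p at x, so ◇p at x, so x has a successor.

Yes — defined by □p → ◇p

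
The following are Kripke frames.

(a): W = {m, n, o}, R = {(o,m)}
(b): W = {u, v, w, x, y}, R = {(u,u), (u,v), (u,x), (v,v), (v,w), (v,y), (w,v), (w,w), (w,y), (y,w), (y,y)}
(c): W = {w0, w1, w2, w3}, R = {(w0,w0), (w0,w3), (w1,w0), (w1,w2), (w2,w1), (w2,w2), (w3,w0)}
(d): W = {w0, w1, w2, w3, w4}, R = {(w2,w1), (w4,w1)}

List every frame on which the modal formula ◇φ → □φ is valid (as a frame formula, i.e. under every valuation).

Frame correspondent (Sahlqvist): ∀x ∀y ∀z (Rxy ∧ Rxz → y = z) — i.e. partial functionality.
(a): ✓.
(b): fails — u sees both u and v.
(c): fails — w0 sees both w0 and w3.
(d): ✓.
Valid on: (a), (d).

(a), (d)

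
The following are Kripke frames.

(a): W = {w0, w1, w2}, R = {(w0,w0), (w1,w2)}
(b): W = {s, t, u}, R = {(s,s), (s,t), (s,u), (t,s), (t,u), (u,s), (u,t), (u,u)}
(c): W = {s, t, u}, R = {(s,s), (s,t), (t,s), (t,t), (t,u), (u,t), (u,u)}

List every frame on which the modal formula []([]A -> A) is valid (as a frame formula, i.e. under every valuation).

(c)

This is the axiom for shift-reflexivity; its first-order frame correspondent is forall x forall y (Rxy -> Ryy).
(a): fails — Rw1w2 but not Rw2w2.
(b): fails — Rut but not Rtt.
(c): condition met.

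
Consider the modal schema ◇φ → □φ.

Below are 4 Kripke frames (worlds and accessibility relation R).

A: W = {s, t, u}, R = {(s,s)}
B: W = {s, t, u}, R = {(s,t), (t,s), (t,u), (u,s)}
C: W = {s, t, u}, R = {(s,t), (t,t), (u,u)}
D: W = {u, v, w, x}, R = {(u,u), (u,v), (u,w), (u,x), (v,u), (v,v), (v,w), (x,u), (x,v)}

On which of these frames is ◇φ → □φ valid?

A, C

This is the axiom for partial functionality; its first-order frame correspondent is ∀x ∀y ∀z (Rxy ∧ Rxz → y = z).
A: satisfies the condition.
B: fails — t sees both s and u.
C: satisfies the condition.
D: fails — u sees both u and v.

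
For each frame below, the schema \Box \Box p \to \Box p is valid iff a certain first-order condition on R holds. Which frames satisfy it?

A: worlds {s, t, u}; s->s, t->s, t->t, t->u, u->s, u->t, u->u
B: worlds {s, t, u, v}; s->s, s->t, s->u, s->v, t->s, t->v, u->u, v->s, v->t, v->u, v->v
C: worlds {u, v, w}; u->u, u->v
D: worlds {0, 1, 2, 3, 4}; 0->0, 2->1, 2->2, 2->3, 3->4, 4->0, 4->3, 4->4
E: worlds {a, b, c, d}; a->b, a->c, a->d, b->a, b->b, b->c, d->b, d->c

A, B, C, D

The schema corresponds to density: \forall x \forall y (Rxy \to \exists z (Rxz \wedge Rzy)).
A: ✓.
B: ✓.
C: ✓.
D: ✓.
E: fails — Rad but no z with Raz and Rzd.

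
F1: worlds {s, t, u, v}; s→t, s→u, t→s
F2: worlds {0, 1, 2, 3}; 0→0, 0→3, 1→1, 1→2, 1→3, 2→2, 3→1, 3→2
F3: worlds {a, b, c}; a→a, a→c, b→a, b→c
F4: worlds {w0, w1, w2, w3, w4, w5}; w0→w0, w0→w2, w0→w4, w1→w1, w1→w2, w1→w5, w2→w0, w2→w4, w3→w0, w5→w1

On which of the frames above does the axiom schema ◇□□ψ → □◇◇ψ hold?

F2

Frame correspondent (Sahlqvist): ∀x ∀y ∀z ((xRy ∧ xRz) → ∃w (yR²w ∧ zR²w)) — i.e. a generalized confluence (Geach) condition.
F1: fails — sRt, sRu but no w with tR²w and uR²w.
F2: satisfies the condition.
F3: fails — aRa, aRc but no w with aR²w and cR²w.
F4: fails — w0Rw0, w0Rw4 but no w with w0R²w and w4R²w.
Valid on: F2.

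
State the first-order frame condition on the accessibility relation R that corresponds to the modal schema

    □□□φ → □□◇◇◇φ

This is a Sahlqvist (Geach-type) schema ◇^0□^3φ → □^2◇^3φ.
Minimal-valuation argument: fix x; take any y with xR^0y and any z with xR^2z. Set V(φ) to the set of worlds R-reachable from y in exactly 3 steps. Then □^3φ holds at y, so the antecedent holds at x; validity forces ◇^3φ at z, giving a w with zR^3w and yR^3w.
First-order correspondent: ∀x ∀z (xR²z → ∃w (xR³w ∧ zR³w)).

∀x ∀z (xR²z → ∃w (xR³w ∧ zR³w))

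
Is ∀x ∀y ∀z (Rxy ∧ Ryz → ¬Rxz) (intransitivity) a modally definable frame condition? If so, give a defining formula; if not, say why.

Not definable by any modal formula

Modal frame validity is preserved under surjective bounded morphisms.
The 7-cycle (worlds a,b,c,d,e,f,g with a→b→c→d→e→f→g→a) is intransitive. Mapping every world to a single reflexive point • is a surjective bounded morphism; the reflexive point is not intransitive (R••∧R•• but R••).
Hence intransitivity is not modally definable.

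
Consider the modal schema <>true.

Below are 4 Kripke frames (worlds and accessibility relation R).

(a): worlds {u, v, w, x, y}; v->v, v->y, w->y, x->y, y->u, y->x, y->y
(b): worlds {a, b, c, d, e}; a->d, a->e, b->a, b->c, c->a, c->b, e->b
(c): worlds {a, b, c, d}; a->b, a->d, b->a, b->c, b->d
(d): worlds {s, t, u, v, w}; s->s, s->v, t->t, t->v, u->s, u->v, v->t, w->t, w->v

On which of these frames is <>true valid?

The schema corresponds to seriality: forall x exists y Rxy.
(a): fails — world u has no successor.
(b): fails — world d has no successor.
(c): fails — world c has no successor.
(d): satisfies the condition.

(d)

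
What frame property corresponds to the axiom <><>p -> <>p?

Replacing p by ¬p and contraposing gives the equivalent schema □p → □□p.
Suppose □p→□□p is valid. Take Rxy, Ryz and set V(p)={w : Rxw}. Then □p at x, so □□p at x, so □p at y, so p at z, i.e. Rxz.

transitivity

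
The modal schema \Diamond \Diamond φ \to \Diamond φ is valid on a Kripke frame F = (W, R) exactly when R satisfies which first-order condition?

Replacing φ by ¬φ and contraposing gives the equivalent schema □φ → □□φ.
Suppose □φ→□□φ is valid. Take Rxy, Ryz and set V(φ)={w : Rxw}. Then □φ at x, so □□φ at x, so □φ at y, so φ at z, i.e. Rxz.
Conversely, any frame satisfying \forall x \forall y \forall z (Rxy \wedge Ryz \to Rxz) validates the schema.
Frame condition: \forall x \forall y \forall z (Rxy \wedge Ryz \to Rxz).

Transitivity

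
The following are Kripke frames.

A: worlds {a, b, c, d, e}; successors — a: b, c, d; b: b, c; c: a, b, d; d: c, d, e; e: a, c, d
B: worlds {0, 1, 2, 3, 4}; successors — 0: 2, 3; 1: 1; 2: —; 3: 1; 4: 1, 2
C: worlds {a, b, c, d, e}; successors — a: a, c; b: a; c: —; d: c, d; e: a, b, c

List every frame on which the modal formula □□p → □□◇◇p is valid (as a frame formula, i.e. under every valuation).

The schema corresponds to a generalized confluence (Geach) condition: ∀x ∀z (xR²z → ∃w (xR²w ∧ zR²w)).
A: satisfies the condition.
B: satisfies the condition.
C: fails — aR²c but no w with aR²w and cR²w.

A, B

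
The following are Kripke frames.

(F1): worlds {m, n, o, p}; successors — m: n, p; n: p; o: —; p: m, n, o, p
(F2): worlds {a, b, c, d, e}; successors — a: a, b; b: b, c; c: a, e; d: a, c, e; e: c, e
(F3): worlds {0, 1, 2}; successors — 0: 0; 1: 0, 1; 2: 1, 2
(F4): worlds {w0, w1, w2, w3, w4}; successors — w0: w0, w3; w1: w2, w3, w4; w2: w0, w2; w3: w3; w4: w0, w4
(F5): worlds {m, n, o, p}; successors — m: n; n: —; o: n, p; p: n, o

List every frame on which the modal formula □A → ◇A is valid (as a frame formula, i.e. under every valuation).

(F2), (F3), (F4)

This is the axiom for seriality; its first-order frame correspondent is ∀x ∃y Rxy.
(F1): fails — world o has no successor.
(F2): satisfies the condition.
(F3): satisfies the condition.
(F4): satisfies the condition.
(F5): fails — world n has no successor.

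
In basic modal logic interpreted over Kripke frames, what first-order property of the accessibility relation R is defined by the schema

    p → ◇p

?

Reflexivity

This schema is equivalent to the T axiom □p → p.
It corresponds to reflexivity: ∀x Rxx.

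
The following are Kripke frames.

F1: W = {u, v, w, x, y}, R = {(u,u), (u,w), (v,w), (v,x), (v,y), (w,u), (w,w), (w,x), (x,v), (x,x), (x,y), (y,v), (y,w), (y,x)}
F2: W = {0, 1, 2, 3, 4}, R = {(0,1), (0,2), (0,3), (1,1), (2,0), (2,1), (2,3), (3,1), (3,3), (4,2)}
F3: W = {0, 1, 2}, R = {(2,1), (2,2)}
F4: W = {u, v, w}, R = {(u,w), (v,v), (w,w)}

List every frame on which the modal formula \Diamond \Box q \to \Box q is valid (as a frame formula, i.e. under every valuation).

This is the axiom for the Euclidean property; its first-order frame correspondent is \forall x \forall y \forall z (Rxy \wedge Rxz \to Ryz).
F1: fails — Rvw and Rvy but not Rwy.
F2: fails — R02 and R02 but not R22.
F3: fails — R21 and R22 but not R12.
F4: holds.
Valid on: F4.

F4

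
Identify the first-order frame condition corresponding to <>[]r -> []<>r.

convergence: forall x forall y forall z (Rxy & Rxz -> exists w (Ryw & Rzw))

Suppose ◇□r→□◇r is valid. Take Rxy, Rxz and set V(r)={w : Ryw}. Then □r at y so ◇□r at x, so □◇r at x, so ◇r at z, giving w with Rzw and Ryw.
Conversely, on a frame with convergence the schema holds at every world under every valuation.
So the correspondent is convergence.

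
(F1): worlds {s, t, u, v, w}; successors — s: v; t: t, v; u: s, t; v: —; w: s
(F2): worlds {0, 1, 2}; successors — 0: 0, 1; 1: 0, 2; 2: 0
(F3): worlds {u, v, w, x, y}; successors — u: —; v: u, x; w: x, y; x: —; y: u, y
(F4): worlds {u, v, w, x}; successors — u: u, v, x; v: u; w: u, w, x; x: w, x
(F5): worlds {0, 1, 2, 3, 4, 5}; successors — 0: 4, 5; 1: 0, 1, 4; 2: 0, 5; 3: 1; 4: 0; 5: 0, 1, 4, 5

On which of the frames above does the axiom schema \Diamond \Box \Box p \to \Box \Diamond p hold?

This is the axiom for a generalized confluence (Geach) condition; its first-order frame correspondent is \forall x \forall y \forall z ((xRy \wedge xRz) \to \exists w (y R^2 w \wedge zRw)).
(F1): fails — sRv, sRv but no w* with vR²w* and vRw*.
(F2): holds.
(F3): fails — vRu, vRu but no t with uR²t and uRt.
(F4): holds.
(F5): fails — 0R4, 0R4 but no w with 4R²w and 4Rw.

(F2), (F4)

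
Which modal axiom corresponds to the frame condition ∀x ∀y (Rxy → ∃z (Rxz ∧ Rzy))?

A defining formula is □□q → □q (the C4 axiom).
Suppose □□q→□q is valid. Take Rxy and set V(q)={w : xR²w}. Then □□q at x, so □q at x, so q at y, i.e. ∃z(Rxz∧Rzy).

□□q → □q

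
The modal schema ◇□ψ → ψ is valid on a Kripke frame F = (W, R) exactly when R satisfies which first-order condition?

Symmetry

Replacing ψ by ¬ψ and contraposing gives the equivalent schema ψ → □◇ψ.
Suppose ψ→□◇ψ is valid. Take Rxy and set V(ψ)={x}. Then ψ at x, so □◇ψ at x, so ◇ψ at y, so some z with Ryz has ψ; z=x, i.e. Ryx.
Conversely, on a frame with symmetry the schema holds at every world under every valuation.
So the correspondent is symmetry.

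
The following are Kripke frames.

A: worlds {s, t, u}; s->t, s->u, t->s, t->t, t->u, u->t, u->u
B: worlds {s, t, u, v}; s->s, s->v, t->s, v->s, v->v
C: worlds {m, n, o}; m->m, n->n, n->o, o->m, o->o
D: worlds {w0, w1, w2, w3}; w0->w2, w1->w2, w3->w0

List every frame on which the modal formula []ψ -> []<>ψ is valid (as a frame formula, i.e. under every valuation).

A, B, C

Frame correspondent (Sahlqvist): forall x forall z (xRz -> exists w (xRw & zRw)) — i.e. a generalized confluence (Geach) condition.
A: holds.
B: holds.
C: holds.
D: fails — w0Rw2 but no w with w0Rw and w2Rw.
Valid on: A, B, C.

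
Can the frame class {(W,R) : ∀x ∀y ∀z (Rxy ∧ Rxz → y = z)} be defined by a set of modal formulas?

Definable; ◇p → □p defines it

Yes: it is partial functionality, defined by the CD schema ◇p → □p.
Suppose ◇p→□p is valid. Take Rxy, Rxz and set V(p)={y}. Then ◇p at x, so □p at x, so p at z, i.e. z=y.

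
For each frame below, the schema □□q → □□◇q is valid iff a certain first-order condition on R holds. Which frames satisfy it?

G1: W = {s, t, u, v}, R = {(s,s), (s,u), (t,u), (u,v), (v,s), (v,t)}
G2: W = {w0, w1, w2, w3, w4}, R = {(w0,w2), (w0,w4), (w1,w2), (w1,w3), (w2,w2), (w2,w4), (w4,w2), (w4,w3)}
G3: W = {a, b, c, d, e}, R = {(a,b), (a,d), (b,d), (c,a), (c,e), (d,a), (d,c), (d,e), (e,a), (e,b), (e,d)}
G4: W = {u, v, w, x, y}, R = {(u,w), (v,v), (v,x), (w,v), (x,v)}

This is the axiom for a generalized confluence (Geach) condition; its first-order frame correspondent is ∀x ∀z (xR²z → ∃w (xR²w ∧ zRw)).
G1: fails — tR²v but no w with tR²w and vRw.
G2: fails — w0R²w3 but no w with w0R²w and w3Rw.
G3: fails — bR²a but no w with bR²w and aRw.
G4: ✓.
Valid on: G4.

G4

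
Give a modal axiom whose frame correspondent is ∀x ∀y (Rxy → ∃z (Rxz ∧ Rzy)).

The condition is density. The C4 schema □□q → □q defines it.
Suppose □□q→□q is valid. Take Rxy and set V(q)={w : xR²w}. Then □□q at x, so □q at x, so q at y, i.e. ∃z(Rxz∧Rzy).

□□q → □q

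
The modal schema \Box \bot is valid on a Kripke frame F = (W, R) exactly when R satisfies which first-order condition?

emptiness of R

□⊥ is valid iff no world has any successor (otherwise □⊥ fails at any world with one).
Conversely, any frame satisfying \forall x \forall y \neg Rxy validates the schema.
So the correspondent is emptiness of R.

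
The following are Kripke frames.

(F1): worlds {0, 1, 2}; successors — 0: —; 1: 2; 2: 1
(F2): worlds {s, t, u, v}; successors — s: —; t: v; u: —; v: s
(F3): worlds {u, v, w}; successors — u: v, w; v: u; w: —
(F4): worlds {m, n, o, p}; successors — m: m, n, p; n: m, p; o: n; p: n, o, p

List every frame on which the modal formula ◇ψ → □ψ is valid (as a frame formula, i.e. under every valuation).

(F1), (F2)

Frame correspondent (Sahlqvist): ∀x ∀y ∀z (Rxy ∧ Rxz → y = z) — i.e. partial functionality.
(F1): condition met.
(F2): condition met.
(F3): fails — u sees both v and w.
(F4): fails — m sees both m and n.
Valid on: (F1), (F2).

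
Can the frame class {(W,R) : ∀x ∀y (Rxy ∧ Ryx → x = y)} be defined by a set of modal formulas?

Not modally definable

Modal frame validity is preserved under surjective bounded morphisms.
The 4-cycle (worlds a,b,c,d with a→b→c→d→a) is antisymmetric. Sending even-indexed worlds to • and odd-indexed worlds to ∘ is a surjective bounded morphism onto the two-world frame with •↔∘, which is not antisymmetric.
Hence antisymmetry is not modally definable.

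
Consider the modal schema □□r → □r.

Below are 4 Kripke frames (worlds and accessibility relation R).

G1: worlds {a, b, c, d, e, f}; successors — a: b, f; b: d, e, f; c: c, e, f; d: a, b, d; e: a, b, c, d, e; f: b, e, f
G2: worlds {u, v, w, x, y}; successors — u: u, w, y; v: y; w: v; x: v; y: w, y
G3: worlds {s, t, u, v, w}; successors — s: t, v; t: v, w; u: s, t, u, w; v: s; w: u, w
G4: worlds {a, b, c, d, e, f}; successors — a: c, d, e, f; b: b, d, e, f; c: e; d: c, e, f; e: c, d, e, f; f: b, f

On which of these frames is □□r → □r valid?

G1, G4

This is the axiom for density; its first-order frame correspondent is ∀x ∀y (Rxy → ∃z (Rxz ∧ Rzy)).
G1: ✓.
G2: fails — Rwv but no z with Rwz and Rzv.
G3: fails — Rtv but no z with Rtz and Rzv.
G4: ✓.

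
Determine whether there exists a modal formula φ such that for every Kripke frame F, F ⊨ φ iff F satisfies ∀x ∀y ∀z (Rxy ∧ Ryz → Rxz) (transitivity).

Yes: it is transitivity, defined by the 4 schema □r → □□r.
Suppose □r→□□r is valid. Take Rxy, Ryz and set V(r)={w : Rxw}. Then □r at x, so □□r at x, so □r at y, so r at z, i.e. Rxz.

Yes, by □r → □□r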